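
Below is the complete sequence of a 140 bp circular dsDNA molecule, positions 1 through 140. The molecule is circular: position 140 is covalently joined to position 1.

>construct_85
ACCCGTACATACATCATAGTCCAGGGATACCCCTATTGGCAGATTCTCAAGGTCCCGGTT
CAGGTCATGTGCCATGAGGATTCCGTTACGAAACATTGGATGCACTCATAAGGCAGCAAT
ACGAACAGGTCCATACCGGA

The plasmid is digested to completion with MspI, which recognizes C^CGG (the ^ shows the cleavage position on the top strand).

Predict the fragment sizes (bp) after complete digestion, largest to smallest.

MspI sites (CCGG) start at positions 55, 136.
MspI cuts after the first base of each site, so after positions 55, 136.
Circular molecule, 2 cuts → 2 fragments:
  56–136 → 81 bp
  137–140 then 1–55 → 4 + 55 = 59 bp
Sorted largest to smallest: 81, 59 bp.

81, 59 bp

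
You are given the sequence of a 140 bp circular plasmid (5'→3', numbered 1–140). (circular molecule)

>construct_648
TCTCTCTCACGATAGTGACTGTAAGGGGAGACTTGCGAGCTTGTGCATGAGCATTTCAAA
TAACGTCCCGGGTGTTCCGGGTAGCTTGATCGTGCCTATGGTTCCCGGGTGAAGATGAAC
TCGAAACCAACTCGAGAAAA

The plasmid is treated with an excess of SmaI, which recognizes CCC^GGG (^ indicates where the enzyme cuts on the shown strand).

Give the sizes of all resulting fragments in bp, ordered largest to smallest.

103, 37 bp

SmaI sites (CCCGGG) start at positions 67, 104.
SmaI cuts after base 3 of each site, so after positions 69, 106.
Circular molecule, 2 cuts → 2 fragments:
  70–106 → 37 bp
  107–140 then 1–69 → 34 + 69 = 103 bp
Sorted largest to smallest: 103, 37 bp.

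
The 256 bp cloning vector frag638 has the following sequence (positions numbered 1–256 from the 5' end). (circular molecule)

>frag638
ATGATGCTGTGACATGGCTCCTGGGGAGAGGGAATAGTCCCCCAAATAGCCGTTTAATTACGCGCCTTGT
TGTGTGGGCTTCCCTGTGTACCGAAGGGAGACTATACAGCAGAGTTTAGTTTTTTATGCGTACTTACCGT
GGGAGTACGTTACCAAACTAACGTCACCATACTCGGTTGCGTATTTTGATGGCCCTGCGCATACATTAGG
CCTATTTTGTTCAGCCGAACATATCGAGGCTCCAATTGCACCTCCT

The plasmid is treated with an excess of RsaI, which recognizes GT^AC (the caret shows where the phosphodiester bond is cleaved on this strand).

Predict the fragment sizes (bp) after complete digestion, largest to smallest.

199, 42, 15 bp

RsaI sites (GTAC) start at positions 88, 130, 145.
RsaI cuts after base 2 of each site, so after positions 89, 131, 146.
Circular molecule, 3 cuts → 3 fragments:
  90–131 → 42 bp
  132–146 → 15 bp
  147–256 then 1–89 → 110 + 89 = 199 bp
Sorted largest to smallest: 199, 42, 15 bp.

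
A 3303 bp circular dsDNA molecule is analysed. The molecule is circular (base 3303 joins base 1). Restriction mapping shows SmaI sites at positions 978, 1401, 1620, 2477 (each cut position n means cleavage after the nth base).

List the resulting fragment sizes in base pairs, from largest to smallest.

Circular molecule, 4 cuts → 4 fragments:
  1401 − 978 = 423 bp
  1620 − 1401 = 219 bp
  2477 − 1620 = 857 bp
  wrap: 3303 − 2477 + 978 = 1804 bp
Sorted largest to smallest: 1804, 857, 423, 219 bp.

1804, 857, 423, 219 bp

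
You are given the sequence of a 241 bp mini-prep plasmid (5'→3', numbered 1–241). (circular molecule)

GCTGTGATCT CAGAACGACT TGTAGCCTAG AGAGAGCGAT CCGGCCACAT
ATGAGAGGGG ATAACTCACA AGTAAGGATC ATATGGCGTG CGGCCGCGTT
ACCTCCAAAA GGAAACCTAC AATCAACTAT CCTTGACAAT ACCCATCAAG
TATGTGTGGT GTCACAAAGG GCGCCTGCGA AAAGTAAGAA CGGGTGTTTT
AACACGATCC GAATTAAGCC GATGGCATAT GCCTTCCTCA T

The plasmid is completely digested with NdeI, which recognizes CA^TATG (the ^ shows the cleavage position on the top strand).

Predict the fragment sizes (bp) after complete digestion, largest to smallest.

NdeI sites (CATATG) start at positions 48, 80, 226.
NdeI cuts after base 2 of each site, so after positions 49, 81, 227.
Circular molecule, 3 cuts → 3 fragments:
  50–81 → 32 bp
  82–227 → 146 bp
  228–241 then 1–49 → 14 + 49 = 63 bp
Sorted largest to smallest: 146, 63, 32 bp.

146, 63, 32 bp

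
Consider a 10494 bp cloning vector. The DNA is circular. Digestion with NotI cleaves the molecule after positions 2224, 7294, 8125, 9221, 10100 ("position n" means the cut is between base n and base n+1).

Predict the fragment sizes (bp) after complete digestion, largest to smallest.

5070, 2618, 1096, 879, 831 bp

Circular molecule, 5 cuts → 5 fragments:
  7294 − 2224 = 5070 bp
  8125 − 7294 = 831 bp
  9221 − 8125 = 1096 bp
  10100 − 9221 = 879 bp
  wrap: 10494 − 10100 + 2224 = 2618 bp
Sorted largest to smallest: 5070, 2618, 1096, 879, 831 bp.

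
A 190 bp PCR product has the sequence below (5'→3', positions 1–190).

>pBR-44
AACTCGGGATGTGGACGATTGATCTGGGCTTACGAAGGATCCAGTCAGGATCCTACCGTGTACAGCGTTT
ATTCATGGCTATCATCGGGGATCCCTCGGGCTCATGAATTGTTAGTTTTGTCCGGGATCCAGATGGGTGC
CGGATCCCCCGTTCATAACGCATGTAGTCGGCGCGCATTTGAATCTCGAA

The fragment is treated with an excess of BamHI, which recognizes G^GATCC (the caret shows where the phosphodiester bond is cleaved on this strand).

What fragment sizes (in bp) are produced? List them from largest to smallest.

BamHI sites (GGATCC) start at positions 37, 48, 89, 125, 142.
BamHI cuts after the first base of each site, so after positions 37, 48, 89, 125, 142.
Linear molecule, 5 cuts → 6 fragments:
  1–37 → 37 bp
  38–48 → 11 bp
  49–89 → 41 bp
  90–125 → 36 bp
  126–142 → 17 bp
  143–190 → 48 bp
Sorted largest to smallest: 48, 41, 37, 36, 17, 11 bp.

48, 41, 37, 36, 17, 11 bp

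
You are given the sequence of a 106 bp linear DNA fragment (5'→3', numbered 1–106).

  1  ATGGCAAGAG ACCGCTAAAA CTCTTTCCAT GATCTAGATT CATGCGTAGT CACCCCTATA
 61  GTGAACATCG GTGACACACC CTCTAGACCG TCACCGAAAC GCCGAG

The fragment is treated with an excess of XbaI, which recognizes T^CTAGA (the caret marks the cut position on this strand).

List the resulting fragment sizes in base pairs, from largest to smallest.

49, 33, 24 bp

XbaI sites (TCTAGA) start at positions 33, 82.
XbaI cuts after the first base of each site, so after positions 33, 82.
Linear molecule, 2 cuts → 3 fragments:
  1–33 → 33 bp
  34–82 → 49 bp
  83–106 → 24 bp
Sorted largest to smallest: 49, 33, 24 bp.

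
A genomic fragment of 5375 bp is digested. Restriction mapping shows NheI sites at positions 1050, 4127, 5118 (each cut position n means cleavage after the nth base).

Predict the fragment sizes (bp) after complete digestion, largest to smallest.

3077, 1050, 991, 257 bp

Linear molecule, 3 cuts → 4 fragments:
  1050 − 0 = 1050 bp
  4127 − 1050 = 3077 bp
  5118 − 4127 = 991 bp
  5375 − 5118 = 257 bp
Sorted largest to smallest: 3077, 1050, 991, 257 bp.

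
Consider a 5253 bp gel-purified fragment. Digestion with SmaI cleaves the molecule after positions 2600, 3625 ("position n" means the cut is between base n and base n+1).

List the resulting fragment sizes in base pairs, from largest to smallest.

Linear molecule, 2 cuts → 3 fragments:
  2600 − 0 = 2600 bp
  3625 − 2600 = 1025 bp
  5253 − 3625 = 1628 bp
Sorted largest to smallest: 2600, 1628, 1025 bp.

2600, 1628, 1025 bp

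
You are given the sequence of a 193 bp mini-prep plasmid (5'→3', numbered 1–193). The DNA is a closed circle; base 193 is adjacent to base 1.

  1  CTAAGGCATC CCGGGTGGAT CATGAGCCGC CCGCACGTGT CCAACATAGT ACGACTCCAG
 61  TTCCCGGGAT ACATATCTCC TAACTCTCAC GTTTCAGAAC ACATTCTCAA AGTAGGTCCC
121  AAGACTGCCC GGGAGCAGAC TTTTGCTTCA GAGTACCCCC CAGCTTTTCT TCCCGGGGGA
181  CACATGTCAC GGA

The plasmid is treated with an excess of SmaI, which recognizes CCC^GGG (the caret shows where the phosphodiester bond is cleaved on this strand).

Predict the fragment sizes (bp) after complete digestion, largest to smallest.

SmaI sites (CCCGGG) start at positions 10, 63, 128, 172.
SmaI cuts after base 3 of each site, so after positions 12, 65, 130, 174.
Circular molecule, 4 cuts → 4 fragments:
  13–65 → 53 bp
  66–130 → 65 bp
  131–174 → 44 bp
  175–193 then 1–12 → 19 + 12 = 31 bp
Sorted largest to smallest: 65, 53, 44, 31 bp.

65, 53, 44, 31 bp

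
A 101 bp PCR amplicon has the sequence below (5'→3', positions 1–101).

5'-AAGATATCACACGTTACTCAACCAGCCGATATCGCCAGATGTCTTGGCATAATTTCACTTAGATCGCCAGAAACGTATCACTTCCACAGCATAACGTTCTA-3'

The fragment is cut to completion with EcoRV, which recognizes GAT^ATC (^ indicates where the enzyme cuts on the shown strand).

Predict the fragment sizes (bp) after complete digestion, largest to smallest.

EcoRV sites (GATATC) start at positions 3, 28.
EcoRV cuts after base 3 of each site, so after positions 5, 30.
Linear molecule, 2 cuts → 3 fragments:
  1–5 → 5 bp
  6–30 → 25 bp
  31–101 → 71 bp
Sorted largest to smallest: 71, 25, 5 bp.

71, 25, 5 bp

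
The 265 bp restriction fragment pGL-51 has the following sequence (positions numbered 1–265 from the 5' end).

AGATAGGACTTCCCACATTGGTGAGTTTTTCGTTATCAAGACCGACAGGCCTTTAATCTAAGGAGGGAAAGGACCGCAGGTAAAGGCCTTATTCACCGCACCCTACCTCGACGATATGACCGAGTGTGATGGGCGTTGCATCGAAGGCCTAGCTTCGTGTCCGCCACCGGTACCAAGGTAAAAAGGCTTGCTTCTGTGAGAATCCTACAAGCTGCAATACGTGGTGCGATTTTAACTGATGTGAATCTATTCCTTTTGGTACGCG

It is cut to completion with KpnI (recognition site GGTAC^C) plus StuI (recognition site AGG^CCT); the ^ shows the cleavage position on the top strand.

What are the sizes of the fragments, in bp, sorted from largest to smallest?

92, 61, 49, 37, 26 bp

The KpnI site (GGTACC) starts at position 169.
KpnI cuts after base 5 of each site (before the last base), so after position 173.
StuI sites (AGGCCT) start at positions 47, 84, 145.
StuI cuts after base 3 of each site, so after positions 49, 86, 147.
Combined cut positions: 49, 86, 147, 173.
Linear molecule, 4 cuts → 5 fragments:
  1–49 → 49 bp
  50–86 → 37 bp
  87–147 → 61 bp
  148–173 → 26 bp
  174–265 → 92 bp
Sorted largest to smallest: 92, 61, 49, 37, 26 bp.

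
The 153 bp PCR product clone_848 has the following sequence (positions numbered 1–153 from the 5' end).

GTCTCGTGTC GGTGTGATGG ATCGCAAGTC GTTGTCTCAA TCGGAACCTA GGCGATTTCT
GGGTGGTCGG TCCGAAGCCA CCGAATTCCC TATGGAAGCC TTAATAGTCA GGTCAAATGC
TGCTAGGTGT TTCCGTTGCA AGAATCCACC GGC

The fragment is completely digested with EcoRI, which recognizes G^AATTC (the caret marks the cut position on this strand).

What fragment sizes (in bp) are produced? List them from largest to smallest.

83, 70 bp

The EcoRI site (GAATTC) starts at position 83.
EcoRI cuts after the first base of each site, so after position 83.
Linear molecule, 1 cut → 2 fragments:
  1–83 → 83 bp
  84–153 → 70 bp
Sorted largest to smallest: 83, 70 bp.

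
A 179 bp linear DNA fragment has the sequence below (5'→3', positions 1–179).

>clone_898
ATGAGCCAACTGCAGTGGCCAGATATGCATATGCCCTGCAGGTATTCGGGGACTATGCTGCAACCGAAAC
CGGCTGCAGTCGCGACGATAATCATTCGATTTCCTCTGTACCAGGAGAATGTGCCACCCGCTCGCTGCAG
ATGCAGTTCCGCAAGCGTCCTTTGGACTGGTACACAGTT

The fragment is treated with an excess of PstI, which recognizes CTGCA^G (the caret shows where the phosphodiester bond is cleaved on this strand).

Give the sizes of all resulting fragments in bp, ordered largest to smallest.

PstI sites (CTGCAG) start at positions 10, 36, 74, 135.
PstI cuts after base 5 of each site (before the last base), so after positions 14, 40, 78, 139.
Linear molecule, 4 cuts → 5 fragments:
  1–14 → 14 bp
  15–40 → 26 bp
  41–78 → 38 bp
  79–139 → 61 bp
  140–179 → 40 bp
Sorted largest to smallest: 61, 40, 38, 26, 14 bp.

61, 40, 38, 26, 14 bp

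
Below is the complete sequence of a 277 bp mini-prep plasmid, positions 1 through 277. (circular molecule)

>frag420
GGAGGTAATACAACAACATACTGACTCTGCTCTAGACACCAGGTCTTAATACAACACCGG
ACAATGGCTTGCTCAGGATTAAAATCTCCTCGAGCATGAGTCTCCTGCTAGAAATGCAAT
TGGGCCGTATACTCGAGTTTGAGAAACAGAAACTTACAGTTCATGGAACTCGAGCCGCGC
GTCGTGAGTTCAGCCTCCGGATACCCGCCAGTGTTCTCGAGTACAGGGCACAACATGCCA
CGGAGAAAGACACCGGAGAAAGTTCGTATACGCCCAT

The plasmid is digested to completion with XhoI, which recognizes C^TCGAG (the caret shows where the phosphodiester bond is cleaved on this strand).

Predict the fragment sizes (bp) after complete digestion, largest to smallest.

XhoI sites (CTCGAG) start at positions 89, 132, 169, 216.
XhoI cuts after the first base of each site, so after positions 89, 132, 169, 216.
Circular molecule, 4 cuts → 4 fragments:
  90–132 → 43 bp
  133–169 → 37 bp
  170–216 → 47 bp
  217–277 then 1–89 → 61 + 89 = 150 bp
Sorted largest to smallest: 150, 47, 43, 37 bp.

150, 47, 43, 37 bp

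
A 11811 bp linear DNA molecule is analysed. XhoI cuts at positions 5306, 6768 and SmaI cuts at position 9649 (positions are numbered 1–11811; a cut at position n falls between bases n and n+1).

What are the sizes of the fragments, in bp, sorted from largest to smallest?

5306, 2881, 2162, 1462 bp

Combined cut positions (sorted): 5306, 6768, 9649.
Linear molecule, 3 cuts → 4 fragments:
  5306 − 0 = 5306 bp
  6768 − 5306 = 1462 bp
  9649 − 6768 = 2881 bp
  11811 − 9649 = 2162 bp
Sorted largest to smallest: 5306, 2881, 2162, 1462 bp.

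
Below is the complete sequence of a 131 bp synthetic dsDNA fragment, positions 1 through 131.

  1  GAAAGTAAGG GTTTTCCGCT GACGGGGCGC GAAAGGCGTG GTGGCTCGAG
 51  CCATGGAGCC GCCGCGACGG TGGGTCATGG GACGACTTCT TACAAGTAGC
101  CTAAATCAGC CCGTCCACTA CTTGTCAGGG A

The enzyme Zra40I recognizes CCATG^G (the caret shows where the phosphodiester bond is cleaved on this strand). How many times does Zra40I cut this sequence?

CCATGG occurs starting at position 51.
Zra40I cuts at 1 site.

1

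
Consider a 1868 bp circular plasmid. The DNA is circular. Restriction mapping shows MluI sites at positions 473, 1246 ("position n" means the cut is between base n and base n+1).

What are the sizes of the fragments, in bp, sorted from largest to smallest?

Circular molecule, 2 cuts → 2 fragments:
  1246 − 473 = 773 bp
  wrap: 1868 − 1246 + 473 = 1095 bp
Sorted largest to smallest: 1095, 773 bp.

1095, 773 bp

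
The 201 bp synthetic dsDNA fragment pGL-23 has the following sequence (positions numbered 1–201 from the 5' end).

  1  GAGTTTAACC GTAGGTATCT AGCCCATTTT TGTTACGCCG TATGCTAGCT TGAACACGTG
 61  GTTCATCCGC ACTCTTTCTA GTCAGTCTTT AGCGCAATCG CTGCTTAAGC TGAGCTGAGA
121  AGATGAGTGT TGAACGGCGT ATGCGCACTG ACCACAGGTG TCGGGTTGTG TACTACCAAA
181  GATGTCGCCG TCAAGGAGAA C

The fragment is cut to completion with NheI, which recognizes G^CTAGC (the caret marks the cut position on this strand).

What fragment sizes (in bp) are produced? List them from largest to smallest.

157, 44 bp

The NheI site (GCTAGC) starts at position 44.
NheI cuts after the first base of each site, so after position 44.
Linear molecule, 1 cut → 2 fragments:
  1–44 → 44 bp
  45–201 → 157 bp
Sorted largest to smallest: 157, 44 bp.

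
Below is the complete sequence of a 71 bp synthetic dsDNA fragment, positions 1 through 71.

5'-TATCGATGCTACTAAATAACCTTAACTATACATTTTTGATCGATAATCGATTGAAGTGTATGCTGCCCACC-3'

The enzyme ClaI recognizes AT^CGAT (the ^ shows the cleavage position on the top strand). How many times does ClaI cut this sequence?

3

ATCGAT occurs starting at positions 2, 39, 46.
ClaI cuts at 3 sites.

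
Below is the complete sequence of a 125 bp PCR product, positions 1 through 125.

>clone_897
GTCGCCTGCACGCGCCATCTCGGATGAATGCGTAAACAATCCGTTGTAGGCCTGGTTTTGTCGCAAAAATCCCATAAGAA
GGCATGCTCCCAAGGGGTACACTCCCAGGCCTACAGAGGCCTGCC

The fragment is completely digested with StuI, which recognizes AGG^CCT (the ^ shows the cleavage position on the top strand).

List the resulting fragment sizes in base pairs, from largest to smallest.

59, 50, 10, 6 bp

StuI sites (AGGCCT) start at positions 48, 107, 117.
StuI cuts after base 3 of each site, so after positions 50, 109, 119.
Linear molecule, 3 cuts → 4 fragments:
  1–50 → 50 bp
  51–109 → 59 bp
  110–119 → 10 bp
  120–125 → 6 bp
Sorted largest to smallest: 59, 50, 10, 6 bp.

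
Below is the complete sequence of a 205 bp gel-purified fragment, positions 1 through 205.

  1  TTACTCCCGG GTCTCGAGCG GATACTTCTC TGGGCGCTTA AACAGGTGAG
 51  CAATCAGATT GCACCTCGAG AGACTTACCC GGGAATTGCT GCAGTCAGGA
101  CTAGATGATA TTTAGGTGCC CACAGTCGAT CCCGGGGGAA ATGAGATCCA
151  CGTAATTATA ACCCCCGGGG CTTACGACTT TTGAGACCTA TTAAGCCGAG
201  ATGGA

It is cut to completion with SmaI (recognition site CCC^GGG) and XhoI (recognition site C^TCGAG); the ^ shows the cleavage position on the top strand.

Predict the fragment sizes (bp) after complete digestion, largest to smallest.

53, 52, 39, 33, 15, 8, 5 bp

SmaI sites (CCCGGG) start at positions 6, 78, 131, 164.
SmaI cuts after base 3 of each site, so after positions 8, 80, 133, 166.
XhoI sites (CTCGAG) start at positions 13, 65.
XhoI cuts after the first base of each site, so after positions 13, 65.
Combined cut positions: 8, 13, 65, 80, 133, 166.
Linear molecule, 6 cuts → 7 fragments:
  1–8 → 8 bp
  9–13 → 5 bp
  14–65 → 52 bp
  66–80 → 15 bp
  81–133 → 53 bp
  134–166 → 33 bp
  167–205 → 39 bp
Sorted largest to smallest: 53, 52, 39, 33, 15, 8, 5 bp.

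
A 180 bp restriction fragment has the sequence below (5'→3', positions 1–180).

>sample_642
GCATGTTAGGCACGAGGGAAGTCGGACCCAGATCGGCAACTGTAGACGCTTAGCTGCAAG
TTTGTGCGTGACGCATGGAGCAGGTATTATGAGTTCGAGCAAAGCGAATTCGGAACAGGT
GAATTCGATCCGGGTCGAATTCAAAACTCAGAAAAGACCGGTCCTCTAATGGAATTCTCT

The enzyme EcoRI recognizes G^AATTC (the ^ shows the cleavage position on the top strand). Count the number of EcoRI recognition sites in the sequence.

GAATTC occurs starting at positions 106, 121, 137, 172.
EcoRI cuts at 4 sites.

4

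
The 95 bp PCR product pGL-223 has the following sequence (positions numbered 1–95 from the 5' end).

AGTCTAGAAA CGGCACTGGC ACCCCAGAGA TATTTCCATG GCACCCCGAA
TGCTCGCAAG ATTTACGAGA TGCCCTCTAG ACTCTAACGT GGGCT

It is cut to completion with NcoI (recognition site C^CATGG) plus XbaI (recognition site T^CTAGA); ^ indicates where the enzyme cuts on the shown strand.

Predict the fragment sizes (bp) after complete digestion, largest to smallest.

The NcoI site (CCATGG) starts at position 36.
NcoI cuts after the first base of each site, so after position 36.
XbaI sites (TCTAGA) start at positions 3, 76.
XbaI cuts after the first base of each site, so after positions 3, 76.
Combined cut positions: 3, 36, 76.
Linear molecule, 3 cuts → 4 fragments:
  1–3 → 3 bp
  4–36 → 33 bp
  37–76 → 40 bp
  77–95 → 19 bp
Sorted largest to smallest: 40, 33, 19, 3 bp.

40, 33, 19, 3 bp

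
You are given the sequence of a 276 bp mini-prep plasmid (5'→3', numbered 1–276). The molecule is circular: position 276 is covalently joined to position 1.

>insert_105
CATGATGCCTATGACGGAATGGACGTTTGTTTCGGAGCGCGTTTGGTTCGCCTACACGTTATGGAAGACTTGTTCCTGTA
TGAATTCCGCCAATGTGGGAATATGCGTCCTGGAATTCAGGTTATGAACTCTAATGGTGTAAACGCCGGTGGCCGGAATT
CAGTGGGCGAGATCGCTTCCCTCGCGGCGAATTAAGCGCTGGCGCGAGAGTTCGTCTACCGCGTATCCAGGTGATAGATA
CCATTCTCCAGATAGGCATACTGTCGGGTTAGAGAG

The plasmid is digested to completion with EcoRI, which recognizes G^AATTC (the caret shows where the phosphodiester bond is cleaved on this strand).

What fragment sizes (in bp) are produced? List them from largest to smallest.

EcoRI sites (GAATTC) start at positions 82, 113, 156.
EcoRI cuts after the first base of each site, so after positions 82, 113, 156.
Circular molecule, 3 cuts → 3 fragments:
  83–113 → 31 bp
  114–156 → 43 bp
  157–276 then 1–82 → 120 + 82 = 202 bp
Sorted largest to smallest: 202, 43, 31 bp.

202, 43, 31 bp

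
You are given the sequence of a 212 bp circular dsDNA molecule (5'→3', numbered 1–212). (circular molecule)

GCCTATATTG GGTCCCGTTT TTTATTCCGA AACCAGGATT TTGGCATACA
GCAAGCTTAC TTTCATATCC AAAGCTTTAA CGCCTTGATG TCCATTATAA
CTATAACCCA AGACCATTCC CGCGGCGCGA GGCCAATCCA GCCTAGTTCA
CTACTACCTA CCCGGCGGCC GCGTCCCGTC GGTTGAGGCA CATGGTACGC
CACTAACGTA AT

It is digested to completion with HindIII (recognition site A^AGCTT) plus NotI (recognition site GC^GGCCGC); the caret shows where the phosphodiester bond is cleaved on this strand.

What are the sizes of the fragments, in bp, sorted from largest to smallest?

99, 94, 19 bp

HindIII sites (AAGCTT) start at positions 53, 72.
HindIII cuts after the first base of each site, so after positions 53, 72.
The NotI site (GCGGCCGC) starts at position 165.
NotI cuts after base 2 of each site, so after position 166.
Combined cut positions: 53, 72, 166.
Circular molecule, 3 cuts → 3 fragments:
  54–72 → 19 bp
  73–166 → 94 bp
  167–212 then 1–53 → 46 + 53 = 99 bp
Sorted largest to smallest: 99, 94, 19 bp.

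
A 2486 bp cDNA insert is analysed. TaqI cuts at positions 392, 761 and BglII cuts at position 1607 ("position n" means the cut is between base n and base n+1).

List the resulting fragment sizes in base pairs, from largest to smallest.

879, 846, 392, 369 bp

Combined cut positions (sorted): 392, 761, 1607.
Linear molecule, 3 cuts → 4 fragments:
  392 − 0 = 392 bp
  761 − 392 = 369 bp
  1607 − 761 = 846 bp
  2486 − 1607 = 879 bp
Sorted largest to smallest: 879, 846, 392, 369 bp.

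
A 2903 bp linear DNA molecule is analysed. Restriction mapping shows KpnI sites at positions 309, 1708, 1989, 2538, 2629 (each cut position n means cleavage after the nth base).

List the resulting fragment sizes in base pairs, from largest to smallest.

Linear molecule, 5 cuts → 6 fragments:
  309 − 0 = 309 bp
  1708 − 309 = 1399 bp
  1989 − 1708 = 281 bp
  2538 − 1989 = 549 bp
  2629 − 2538 = 91 bp
  2903 − 2629 = 274 bp
Sorted largest to smallest: 1399, 549, 309, 281, 274, 91 bp.

1399, 549, 309, 281, 274, 91 bp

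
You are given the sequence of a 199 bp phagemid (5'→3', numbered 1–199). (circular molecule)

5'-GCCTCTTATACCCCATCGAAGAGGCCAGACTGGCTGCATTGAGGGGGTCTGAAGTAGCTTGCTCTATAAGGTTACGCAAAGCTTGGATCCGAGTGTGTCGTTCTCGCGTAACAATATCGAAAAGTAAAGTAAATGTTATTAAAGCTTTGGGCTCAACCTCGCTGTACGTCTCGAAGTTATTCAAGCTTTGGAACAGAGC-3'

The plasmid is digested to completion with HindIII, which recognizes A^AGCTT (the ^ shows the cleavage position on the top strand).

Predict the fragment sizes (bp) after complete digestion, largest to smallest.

95, 63, 41 bp

HindIII sites (AAGCTT) start at positions 79, 142, 183.
HindIII cuts after the first base of each site, so after positions 79, 142, 183.
Circular molecule, 3 cuts → 3 fragments:
  80–142 → 63 bp
  143–183 → 41 bp
  184–199 then 1–79 → 16 + 79 = 95 bp
Sorted largest to smallest: 95, 63, 41 bp.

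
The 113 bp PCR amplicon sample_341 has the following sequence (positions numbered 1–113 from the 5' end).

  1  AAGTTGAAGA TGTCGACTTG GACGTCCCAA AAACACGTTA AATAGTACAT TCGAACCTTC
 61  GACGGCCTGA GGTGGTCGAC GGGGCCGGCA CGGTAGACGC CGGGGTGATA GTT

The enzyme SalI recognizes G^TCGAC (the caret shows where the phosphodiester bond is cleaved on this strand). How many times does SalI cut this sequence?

GTCGAC occurs starting at positions 12, 75.
SalI cuts at 2 sites.

2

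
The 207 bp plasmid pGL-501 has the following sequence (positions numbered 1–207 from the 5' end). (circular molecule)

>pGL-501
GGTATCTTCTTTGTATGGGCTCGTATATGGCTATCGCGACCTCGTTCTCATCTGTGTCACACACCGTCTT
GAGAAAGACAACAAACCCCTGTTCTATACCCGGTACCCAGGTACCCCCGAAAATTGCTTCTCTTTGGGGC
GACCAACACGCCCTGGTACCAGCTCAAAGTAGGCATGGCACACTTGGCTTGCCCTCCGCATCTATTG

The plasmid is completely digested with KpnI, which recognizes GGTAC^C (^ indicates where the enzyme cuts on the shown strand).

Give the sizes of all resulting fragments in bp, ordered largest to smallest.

KpnI sites (GGTACC) start at positions 102, 110, 155.
KpnI cuts after base 5 of each site (before the last base), so after positions 106, 114, 159.
Circular molecule, 3 cuts → 3 fragments:
  107–114 → 8 bp
  115–159 → 45 bp
  160–207 then 1–106 → 48 + 106 = 154 bp
Sorted largest to smallest: 154, 45, 8 bp.

154, 45, 8 bp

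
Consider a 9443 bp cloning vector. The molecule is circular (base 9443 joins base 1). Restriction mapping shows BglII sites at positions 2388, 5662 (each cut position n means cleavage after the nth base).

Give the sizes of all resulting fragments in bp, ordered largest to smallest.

6169, 3274 bp

Circular molecule, 2 cuts → 2 fragments:
  5662 − 2388 = 3274 bp
  wrap: 9443 − 5662 + 2388 = 6169 bp
Sorted largest to smallest: 6169, 3274 bp.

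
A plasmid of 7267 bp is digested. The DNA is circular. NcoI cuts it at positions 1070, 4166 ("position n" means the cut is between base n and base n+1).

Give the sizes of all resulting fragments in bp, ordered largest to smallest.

Circular molecule, 2 cuts → 2 fragments:
  4166 − 1070 = 3096 bp
  wrap: 7267 − 4166 + 1070 = 4171 bp
Sorted largest to smallest: 4171, 3096 bp.

4171, 3096 bp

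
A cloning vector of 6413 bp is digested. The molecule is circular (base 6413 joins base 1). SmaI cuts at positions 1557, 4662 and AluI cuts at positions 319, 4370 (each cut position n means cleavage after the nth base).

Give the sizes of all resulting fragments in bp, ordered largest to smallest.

Combined cut positions (sorted): 319, 1557, 4370, 4662.
Circular molecule, 4 cuts → 4 fragments:
  1557 − 319 = 1238 bp
  4370 − 1557 = 2813 bp
  4662 − 4370 = 292 bp
  wrap: 6413 − 4662 + 319 = 2070 bp
Sorted largest to smallest: 2813, 2070, 1238, 292 bp.

2813, 2070, 1238, 292 bp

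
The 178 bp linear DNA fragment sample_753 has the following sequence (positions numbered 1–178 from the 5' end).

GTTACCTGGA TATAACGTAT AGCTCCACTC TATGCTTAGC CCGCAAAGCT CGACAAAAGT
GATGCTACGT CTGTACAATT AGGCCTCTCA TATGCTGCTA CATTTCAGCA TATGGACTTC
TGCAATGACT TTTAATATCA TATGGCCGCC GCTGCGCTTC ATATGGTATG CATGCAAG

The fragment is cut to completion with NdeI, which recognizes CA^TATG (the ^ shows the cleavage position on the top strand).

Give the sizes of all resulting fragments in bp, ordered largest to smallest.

NdeI sites (CATATG) start at positions 89, 109, 139, 160.
NdeI cuts after base 2 of each site, so after positions 90, 110, 140, 161.
Linear molecule, 4 cuts → 5 fragments:
  1–90 → 90 bp
  91–110 → 20 bp
  111–140 → 30 bp
  141–161 → 21 bp
  162–178 → 17 bp
Sorted largest to smallest: 90, 30, 21, 20, 17 bp.

90, 30, 21, 20, 17 bp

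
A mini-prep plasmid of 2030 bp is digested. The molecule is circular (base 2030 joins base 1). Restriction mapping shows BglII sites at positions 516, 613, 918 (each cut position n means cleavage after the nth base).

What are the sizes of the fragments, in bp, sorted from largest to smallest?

1628, 305, 97 bp

Circular molecule, 3 cuts → 3 fragments:
  613 − 516 = 97 bp
  918 − 613 = 305 bp
  wrap: 2030 − 918 + 516 = 1628 bp
Sorted largest to smallest: 1628, 305, 97 bp.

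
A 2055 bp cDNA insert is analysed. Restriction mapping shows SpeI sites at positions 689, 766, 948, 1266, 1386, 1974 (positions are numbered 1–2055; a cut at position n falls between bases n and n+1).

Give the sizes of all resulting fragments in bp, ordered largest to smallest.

689, 588, 318, 182, 120, 81, 77 bp

Linear molecule, 6 cuts → 7 fragments:
  689 − 0 = 689 bp
  766 − 689 = 77 bp
  948 − 766 = 182 bp
  1266 − 948 = 318 bp
  1386 − 1266 = 120 bp
  1974 − 1386 = 588 bp
  2055 − 1974 = 81 bp
Sorted largest to smallest: 689, 588, 318, 182, 120, 81, 77 bp.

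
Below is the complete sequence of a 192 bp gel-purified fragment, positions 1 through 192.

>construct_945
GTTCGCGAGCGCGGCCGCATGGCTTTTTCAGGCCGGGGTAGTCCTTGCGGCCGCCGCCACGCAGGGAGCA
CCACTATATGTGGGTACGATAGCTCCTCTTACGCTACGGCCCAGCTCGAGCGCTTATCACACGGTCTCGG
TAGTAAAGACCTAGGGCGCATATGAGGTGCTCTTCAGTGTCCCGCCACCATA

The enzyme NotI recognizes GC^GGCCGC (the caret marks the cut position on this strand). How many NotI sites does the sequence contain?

GCGGCCGC occurs starting at positions 11, 47.
NotI cuts at 2 sites.

2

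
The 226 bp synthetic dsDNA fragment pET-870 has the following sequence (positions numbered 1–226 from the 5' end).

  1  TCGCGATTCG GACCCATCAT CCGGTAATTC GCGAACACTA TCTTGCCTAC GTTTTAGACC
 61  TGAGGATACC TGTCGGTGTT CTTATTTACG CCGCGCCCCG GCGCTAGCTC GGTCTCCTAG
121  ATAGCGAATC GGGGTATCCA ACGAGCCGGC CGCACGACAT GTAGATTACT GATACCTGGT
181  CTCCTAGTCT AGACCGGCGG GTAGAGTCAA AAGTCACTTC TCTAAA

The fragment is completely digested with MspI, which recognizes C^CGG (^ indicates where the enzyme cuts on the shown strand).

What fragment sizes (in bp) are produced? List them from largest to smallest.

77, 48, 48, 32, 21 bp

MspI sites (CCGG) start at positions 21, 98, 146, 194.
MspI cuts after the first base of each site, so after positions 21, 98, 146, 194.
Linear molecule, 4 cuts → 5 fragments:
  1–21 → 21 bp
  22–98 → 77 bp
  99–146 → 48 bp
  147–194 → 48 bp
  195–226 → 32 bp
Sorted largest to smallest: 77, 48, 48, 32, 21 bp.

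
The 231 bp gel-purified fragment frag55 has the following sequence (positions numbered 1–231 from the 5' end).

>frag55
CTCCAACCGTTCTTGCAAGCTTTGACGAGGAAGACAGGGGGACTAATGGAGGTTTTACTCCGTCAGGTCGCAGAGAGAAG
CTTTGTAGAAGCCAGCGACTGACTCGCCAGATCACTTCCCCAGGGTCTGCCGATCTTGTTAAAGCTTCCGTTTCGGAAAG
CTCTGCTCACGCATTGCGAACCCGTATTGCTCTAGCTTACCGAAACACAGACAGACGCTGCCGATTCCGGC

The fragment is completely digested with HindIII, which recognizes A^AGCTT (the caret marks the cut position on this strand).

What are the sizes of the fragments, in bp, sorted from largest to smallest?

89, 64, 61, 17 bp

HindIII sites (AAGCTT) start at positions 17, 78, 142.
HindIII cuts after the first base of each site, so after positions 17, 78, 142.
Linear molecule, 3 cuts → 4 fragments:
  1–17 → 17 bp
  18–78 → 61 bp
  79–142 → 64 bp
  143–231 → 89 bp
Sorted largest to smallest: 89, 64, 61, 17 bp.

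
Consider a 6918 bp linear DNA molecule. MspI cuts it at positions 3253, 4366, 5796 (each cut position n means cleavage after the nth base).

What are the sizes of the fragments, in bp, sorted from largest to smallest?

Linear molecule, 3 cuts → 4 fragments:
  3253 − 0 = 3253 bp
  4366 − 3253 = 1113 bp
  5796 − 4366 = 1430 bp
  6918 − 5796 = 1122 bp
Sorted largest to smallest: 3253, 1430, 1122, 1113 bp.

3253, 1430, 1122, 1113 bp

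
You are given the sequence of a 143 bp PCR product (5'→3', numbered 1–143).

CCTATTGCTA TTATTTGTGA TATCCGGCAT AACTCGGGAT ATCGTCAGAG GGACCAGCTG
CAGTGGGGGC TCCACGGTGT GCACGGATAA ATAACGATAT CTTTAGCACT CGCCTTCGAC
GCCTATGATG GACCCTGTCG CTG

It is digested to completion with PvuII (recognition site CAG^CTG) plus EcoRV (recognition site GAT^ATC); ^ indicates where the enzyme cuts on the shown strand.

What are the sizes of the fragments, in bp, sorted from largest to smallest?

The PvuII site (CAGCTG) starts at position 55.
PvuII cuts after base 3 of each site, so after position 57.
EcoRV sites (GATATC) start at positions 19, 38, 96.
EcoRV cuts after base 3 of each site, so after positions 21, 40, 98.
Combined cut positions: 21, 40, 57, 98.
Linear molecule, 4 cuts → 5 fragments:
  1–21 → 21 bp
  22–40 → 19 bp
  41–57 → 17 bp
  58–98 → 41 bp
  99–143 → 45 bp
Sorted largest to smallest: 45, 41, 21, 19, 17 bp.

45, 41, 21, 19, 17 bp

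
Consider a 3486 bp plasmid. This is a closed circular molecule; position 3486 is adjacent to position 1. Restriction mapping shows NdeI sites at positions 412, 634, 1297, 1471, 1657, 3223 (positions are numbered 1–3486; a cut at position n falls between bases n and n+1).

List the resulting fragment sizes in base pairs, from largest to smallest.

1566, 675, 663, 222, 186, 174 bp

Circular molecule, 6 cuts → 6 fragments:
  634 − 412 = 222 bp
  1297 − 634 = 663 bp
  1471 − 1297 = 174 bp
  1657 − 1471 = 186 bp
  3223 − 1657 = 1566 bp
  wrap: 3486 − 3223 + 412 = 675 bp
Sorted largest to smallest: 1566, 675, 663, 222, 186, 174 bp.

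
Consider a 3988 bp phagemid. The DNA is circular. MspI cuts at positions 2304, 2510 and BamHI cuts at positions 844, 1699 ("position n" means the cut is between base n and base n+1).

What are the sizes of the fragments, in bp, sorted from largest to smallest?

Combined cut positions (sorted): 844, 1699, 2304, 2510.
Circular molecule, 4 cuts → 4 fragments:
  1699 − 844 = 855 bp
  2304 − 1699 = 605 bp
  2510 − 2304 = 206 bp
  wrap: 3988 − 2510 + 844 = 2322 bp
Sorted largest to smallest: 2322, 855, 605, 206 bp.

2322, 855, 605, 206 bp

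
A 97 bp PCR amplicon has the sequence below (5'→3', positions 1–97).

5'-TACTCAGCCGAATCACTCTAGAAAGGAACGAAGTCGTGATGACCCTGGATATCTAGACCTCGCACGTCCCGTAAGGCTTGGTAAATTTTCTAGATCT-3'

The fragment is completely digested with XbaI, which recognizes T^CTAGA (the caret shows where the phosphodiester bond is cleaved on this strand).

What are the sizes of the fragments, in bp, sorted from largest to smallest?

37, 35, 17, 8 bp

XbaI sites (TCTAGA) start at positions 17, 52, 89.
XbaI cuts after the first base of each site, so after positions 17, 52, 89.
Linear molecule, 3 cuts → 4 fragments:
  1–17 → 17 bp
  18–52 → 35 bp
  53–89 → 37 bp
  90–97 → 8 bp
Sorted largest to smallest: 37, 35, 17, 8 bp.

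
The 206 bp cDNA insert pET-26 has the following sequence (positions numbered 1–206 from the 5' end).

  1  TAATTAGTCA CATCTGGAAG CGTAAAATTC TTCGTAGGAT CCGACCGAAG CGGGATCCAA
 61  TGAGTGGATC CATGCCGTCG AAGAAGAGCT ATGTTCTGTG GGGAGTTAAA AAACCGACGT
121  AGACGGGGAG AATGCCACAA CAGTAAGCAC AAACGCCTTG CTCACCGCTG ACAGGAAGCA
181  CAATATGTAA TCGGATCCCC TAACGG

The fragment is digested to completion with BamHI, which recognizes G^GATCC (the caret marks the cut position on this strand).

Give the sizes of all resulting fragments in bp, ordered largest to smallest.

127, 37, 16, 13, 13 bp

BamHI sites (GGATCC) start at positions 37, 53, 66, 193.
BamHI cuts after the first base of each site, so after positions 37, 53, 66, 193.
Linear molecule, 4 cuts → 5 fragments:
  1–37 → 37 bp
  38–53 → 16 bp
  54–66 → 13 bp
  67–193 → 127 bp
  194–206 → 13 bp
Sorted largest to smallest: 127, 37, 16, 13, 13 bp.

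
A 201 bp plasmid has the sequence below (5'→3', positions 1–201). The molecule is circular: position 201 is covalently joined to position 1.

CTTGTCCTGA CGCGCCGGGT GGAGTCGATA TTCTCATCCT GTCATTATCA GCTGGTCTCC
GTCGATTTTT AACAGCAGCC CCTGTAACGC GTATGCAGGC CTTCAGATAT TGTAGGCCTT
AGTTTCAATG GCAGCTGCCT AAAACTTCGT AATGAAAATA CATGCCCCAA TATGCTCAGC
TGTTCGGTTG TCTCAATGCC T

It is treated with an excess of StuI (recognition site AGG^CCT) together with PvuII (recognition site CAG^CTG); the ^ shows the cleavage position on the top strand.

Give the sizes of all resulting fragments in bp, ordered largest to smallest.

73, 48, 45, 18, 17 bp

StuI sites (AGGCCT) start at positions 97, 114.
StuI cuts after base 3 of each site, so after positions 99, 116.
PvuII sites (CAGCTG) start at positions 49, 132, 177.
PvuII cuts after base 3 of each site, so after positions 51, 134, 179.
Combined cut positions: 51, 99, 116, 134, 179.
Circular molecule, 5 cuts → 5 fragments:
  52–99 → 48 bp
  100–116 → 17 bp
  117–134 → 18 bp
  135–179 → 45 bp
  180–201 then 1–51 → 22 + 51 = 73 bp
Sorted largest to smallest: 73, 48, 45, 18, 17 bp.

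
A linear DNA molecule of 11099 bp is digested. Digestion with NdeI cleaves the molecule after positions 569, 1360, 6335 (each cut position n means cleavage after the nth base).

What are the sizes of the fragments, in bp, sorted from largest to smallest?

Linear molecule, 3 cuts → 4 fragments:
  569 − 0 = 569 bp
  1360 − 569 = 791 bp
  6335 − 1360 = 4975 bp
  11099 − 6335 = 4764 bp
Sorted largest to smallest: 4975, 4764, 791, 569 bp.

4975, 4764, 791, 569 bp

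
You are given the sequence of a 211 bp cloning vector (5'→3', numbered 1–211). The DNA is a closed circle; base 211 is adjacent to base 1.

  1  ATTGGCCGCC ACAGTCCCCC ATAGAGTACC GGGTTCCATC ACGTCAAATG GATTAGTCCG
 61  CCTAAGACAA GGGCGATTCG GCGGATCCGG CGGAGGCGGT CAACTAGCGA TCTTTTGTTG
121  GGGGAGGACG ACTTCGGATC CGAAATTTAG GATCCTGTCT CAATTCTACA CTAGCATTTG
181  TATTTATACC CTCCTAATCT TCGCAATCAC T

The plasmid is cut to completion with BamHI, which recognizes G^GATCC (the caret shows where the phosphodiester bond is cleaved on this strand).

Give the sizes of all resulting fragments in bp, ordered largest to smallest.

BamHI sites (GGATCC) start at positions 83, 136, 150.
BamHI cuts after the first base of each site, so after positions 83, 136, 150.
Circular molecule, 3 cuts → 3 fragments:
  84–136 → 53 bp
  137–150 → 14 bp
  151–211 then 1–83 → 61 + 83 = 144 bp
Sorted largest to smallest: 144, 53, 14 bp.

144, 53, 14 bp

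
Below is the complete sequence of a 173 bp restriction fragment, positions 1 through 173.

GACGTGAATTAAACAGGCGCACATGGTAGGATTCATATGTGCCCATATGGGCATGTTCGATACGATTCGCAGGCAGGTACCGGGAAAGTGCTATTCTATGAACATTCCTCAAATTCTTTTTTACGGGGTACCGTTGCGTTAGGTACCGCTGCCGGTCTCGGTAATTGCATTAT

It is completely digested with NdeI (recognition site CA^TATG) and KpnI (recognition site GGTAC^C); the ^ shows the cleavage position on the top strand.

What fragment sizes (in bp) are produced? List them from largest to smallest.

NdeI sites (CATATG) start at positions 34, 44.
NdeI cuts after base 2 of each site, so after positions 35, 45.
KpnI sites (GGTACC) start at positions 76, 127, 142.
KpnI cuts after base 5 of each site (before the last base), so after positions 80, 131, 146.
Combined cut positions: 35, 45, 80, 131, 146.
Linear molecule, 5 cuts → 6 fragments:
  1–35 → 35 bp
  36–45 → 10 bp
  46–80 → 35 bp
  81–131 → 51 bp
  132–146 → 15 bp
  147–173 → 27 bp
Sorted largest to smallest: 51, 35, 35, 27, 15, 10 bp.

51, 35, 35, 27, 15, 10 bp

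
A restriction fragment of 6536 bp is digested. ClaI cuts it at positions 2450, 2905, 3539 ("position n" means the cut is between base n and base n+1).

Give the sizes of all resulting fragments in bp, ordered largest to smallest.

2997, 2450, 634, 455 bp

Linear molecule, 3 cuts → 4 fragments:
  2450 − 0 = 2450 bp
  2905 − 2450 = 455 bp
  3539 − 2905 = 634 bp
  6536 − 3539 = 2997 bp
Sorted largest to smallest: 2997, 2450, 634, 455 bp.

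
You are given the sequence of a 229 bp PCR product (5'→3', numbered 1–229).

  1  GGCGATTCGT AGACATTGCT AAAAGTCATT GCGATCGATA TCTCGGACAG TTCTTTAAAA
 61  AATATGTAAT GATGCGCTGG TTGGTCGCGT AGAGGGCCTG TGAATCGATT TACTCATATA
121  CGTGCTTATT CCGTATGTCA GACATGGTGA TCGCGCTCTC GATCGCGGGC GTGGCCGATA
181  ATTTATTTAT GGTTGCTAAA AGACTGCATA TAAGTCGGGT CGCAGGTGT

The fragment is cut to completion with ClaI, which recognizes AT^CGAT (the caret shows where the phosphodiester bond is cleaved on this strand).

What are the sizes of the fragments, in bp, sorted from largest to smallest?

124, 70, 35 bp

ClaI sites (ATCGAT) start at positions 34, 104.
ClaI cuts after base 2 of each site, so after positions 35, 105.
Linear molecule, 2 cuts → 3 fragments:
  1–35 → 35 bp
  36–105 → 70 bp
  106–229 → 124 bp
Sorted largest to smallest: 124, 70, 35 bp.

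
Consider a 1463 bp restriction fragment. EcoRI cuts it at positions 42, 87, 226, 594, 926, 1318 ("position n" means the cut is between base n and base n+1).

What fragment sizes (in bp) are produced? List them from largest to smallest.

Linear molecule, 6 cuts → 7 fragments:
  42 − 0 = 42 bp
  87 − 42 = 45 bp
  226 − 87 = 139 bp
  594 − 226 = 368 bp
  926 − 594 = 332 bp
  1318 − 926 = 392 bp
  1463 − 1318 = 145 bp
Sorted largest to smallest: 392, 368, 332, 145, 139, 45, 42 bp.

392, 368, 332, 145, 139, 45, 42 bp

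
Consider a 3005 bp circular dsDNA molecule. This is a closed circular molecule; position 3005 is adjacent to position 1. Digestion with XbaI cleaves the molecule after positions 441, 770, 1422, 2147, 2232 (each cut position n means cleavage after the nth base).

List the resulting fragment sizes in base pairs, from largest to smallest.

Circular molecule, 5 cuts → 5 fragments:
  770 − 441 = 329 bp
  1422 − 770 = 652 bp
  2147 − 1422 = 725 bp
  2232 − 2147 = 85 bp
  wrap: 3005 − 2232 + 441 = 1214 bp
Sorted largest to smallest: 1214, 725, 652, 329, 85 bp.

1214, 725, 652, 329, 85 bp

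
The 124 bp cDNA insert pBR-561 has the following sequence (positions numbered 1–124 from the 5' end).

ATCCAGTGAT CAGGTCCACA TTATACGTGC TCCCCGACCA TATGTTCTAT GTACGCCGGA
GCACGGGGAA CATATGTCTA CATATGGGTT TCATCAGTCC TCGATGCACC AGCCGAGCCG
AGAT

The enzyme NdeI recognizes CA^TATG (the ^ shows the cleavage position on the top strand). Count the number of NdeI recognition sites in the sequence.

3

CATATG occurs starting at positions 39, 71, 81.
NdeI cuts at 3 sites.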